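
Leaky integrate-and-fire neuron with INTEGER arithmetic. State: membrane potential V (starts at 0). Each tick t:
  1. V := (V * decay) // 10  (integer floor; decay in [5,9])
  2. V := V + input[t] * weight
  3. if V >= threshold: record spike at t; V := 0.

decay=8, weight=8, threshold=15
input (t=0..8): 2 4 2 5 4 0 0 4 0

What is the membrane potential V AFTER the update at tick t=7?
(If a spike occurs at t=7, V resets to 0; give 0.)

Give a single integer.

Answer: 0

Derivation:
t=0: input=2 -> V=0 FIRE
t=1: input=4 -> V=0 FIRE
t=2: input=2 -> V=0 FIRE
t=3: input=5 -> V=0 FIRE
t=4: input=4 -> V=0 FIRE
t=5: input=0 -> V=0
t=6: input=0 -> V=0
t=7: input=4 -> V=0 FIRE
t=8: input=0 -> V=0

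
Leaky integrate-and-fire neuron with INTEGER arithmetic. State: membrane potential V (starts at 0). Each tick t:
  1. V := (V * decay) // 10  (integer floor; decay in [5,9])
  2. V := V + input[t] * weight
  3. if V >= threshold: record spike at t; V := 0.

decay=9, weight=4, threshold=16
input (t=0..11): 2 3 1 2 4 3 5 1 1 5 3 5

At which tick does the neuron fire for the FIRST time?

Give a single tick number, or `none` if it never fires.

Answer: 1

Derivation:
t=0: input=2 -> V=8
t=1: input=3 -> V=0 FIRE
t=2: input=1 -> V=4
t=3: input=2 -> V=11
t=4: input=4 -> V=0 FIRE
t=5: input=3 -> V=12
t=6: input=5 -> V=0 FIRE
t=7: input=1 -> V=4
t=8: input=1 -> V=7
t=9: input=5 -> V=0 FIRE
t=10: input=3 -> V=12
t=11: input=5 -> V=0 FIRE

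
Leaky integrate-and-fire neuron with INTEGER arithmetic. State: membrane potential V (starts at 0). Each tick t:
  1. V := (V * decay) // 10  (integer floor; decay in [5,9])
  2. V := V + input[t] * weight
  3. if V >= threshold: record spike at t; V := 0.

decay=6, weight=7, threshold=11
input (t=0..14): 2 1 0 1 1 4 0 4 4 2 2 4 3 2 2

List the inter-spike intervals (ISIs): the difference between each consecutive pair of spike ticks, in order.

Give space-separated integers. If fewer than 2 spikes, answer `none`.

t=0: input=2 -> V=0 FIRE
t=1: input=1 -> V=7
t=2: input=0 -> V=4
t=3: input=1 -> V=9
t=4: input=1 -> V=0 FIRE
t=5: input=4 -> V=0 FIRE
t=6: input=0 -> V=0
t=7: input=4 -> V=0 FIRE
t=8: input=4 -> V=0 FIRE
t=9: input=2 -> V=0 FIRE
t=10: input=2 -> V=0 FIRE
t=11: input=4 -> V=0 FIRE
t=12: input=3 -> V=0 FIRE
t=13: input=2 -> V=0 FIRE
t=14: input=2 -> V=0 FIRE

Answer: 4 1 2 1 1 1 1 1 1 1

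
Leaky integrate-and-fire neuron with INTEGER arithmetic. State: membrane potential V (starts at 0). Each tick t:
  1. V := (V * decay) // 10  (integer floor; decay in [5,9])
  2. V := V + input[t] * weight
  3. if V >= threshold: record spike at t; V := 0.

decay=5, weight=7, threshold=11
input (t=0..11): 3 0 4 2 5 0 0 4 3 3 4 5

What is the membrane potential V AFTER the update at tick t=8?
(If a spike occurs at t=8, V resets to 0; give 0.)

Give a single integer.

Answer: 0

Derivation:
t=0: input=3 -> V=0 FIRE
t=1: input=0 -> V=0
t=2: input=4 -> V=0 FIRE
t=3: input=2 -> V=0 FIRE
t=4: input=5 -> V=0 FIRE
t=5: input=0 -> V=0
t=6: input=0 -> V=0
t=7: input=4 -> V=0 FIRE
t=8: input=3 -> V=0 FIRE
t=9: input=3 -> V=0 FIRE
t=10: input=4 -> V=0 FIRE
t=11: input=5 -> V=0 FIRE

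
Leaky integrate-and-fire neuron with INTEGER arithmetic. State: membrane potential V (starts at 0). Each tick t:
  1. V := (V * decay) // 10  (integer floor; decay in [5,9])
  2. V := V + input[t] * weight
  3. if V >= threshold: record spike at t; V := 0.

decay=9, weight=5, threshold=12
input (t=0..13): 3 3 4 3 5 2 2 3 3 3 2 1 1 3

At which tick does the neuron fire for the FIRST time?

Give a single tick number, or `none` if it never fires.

t=0: input=3 -> V=0 FIRE
t=1: input=3 -> V=0 FIRE
t=2: input=4 -> V=0 FIRE
t=3: input=3 -> V=0 FIRE
t=4: input=5 -> V=0 FIRE
t=5: input=2 -> V=10
t=6: input=2 -> V=0 FIRE
t=7: input=3 -> V=0 FIRE
t=8: input=3 -> V=0 FIRE
t=9: input=3 -> V=0 FIRE
t=10: input=2 -> V=10
t=11: input=1 -> V=0 FIRE
t=12: input=1 -> V=5
t=13: input=3 -> V=0 FIRE

Answer: 0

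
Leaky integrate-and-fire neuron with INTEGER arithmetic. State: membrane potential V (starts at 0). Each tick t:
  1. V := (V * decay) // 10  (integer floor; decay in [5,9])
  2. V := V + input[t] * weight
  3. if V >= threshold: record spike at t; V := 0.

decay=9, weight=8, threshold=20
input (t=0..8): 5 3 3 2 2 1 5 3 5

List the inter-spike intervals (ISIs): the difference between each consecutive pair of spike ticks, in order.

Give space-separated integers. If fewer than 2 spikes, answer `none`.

t=0: input=5 -> V=0 FIRE
t=1: input=3 -> V=0 FIRE
t=2: input=3 -> V=0 FIRE
t=3: input=2 -> V=16
t=4: input=2 -> V=0 FIRE
t=5: input=1 -> V=8
t=6: input=5 -> V=0 FIRE
t=7: input=3 -> V=0 FIRE
t=8: input=5 -> V=0 FIRE

Answer: 1 1 2 2 1 1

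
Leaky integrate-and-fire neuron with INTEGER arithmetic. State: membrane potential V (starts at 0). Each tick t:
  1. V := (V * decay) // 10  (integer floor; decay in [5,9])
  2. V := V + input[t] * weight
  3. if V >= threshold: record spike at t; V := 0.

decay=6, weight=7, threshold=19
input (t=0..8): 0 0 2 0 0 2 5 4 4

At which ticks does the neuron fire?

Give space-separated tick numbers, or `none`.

t=0: input=0 -> V=0
t=1: input=0 -> V=0
t=2: input=2 -> V=14
t=3: input=0 -> V=8
t=4: input=0 -> V=4
t=5: input=2 -> V=16
t=6: input=5 -> V=0 FIRE
t=7: input=4 -> V=0 FIRE
t=8: input=4 -> V=0 FIRE

Answer: 6 7 8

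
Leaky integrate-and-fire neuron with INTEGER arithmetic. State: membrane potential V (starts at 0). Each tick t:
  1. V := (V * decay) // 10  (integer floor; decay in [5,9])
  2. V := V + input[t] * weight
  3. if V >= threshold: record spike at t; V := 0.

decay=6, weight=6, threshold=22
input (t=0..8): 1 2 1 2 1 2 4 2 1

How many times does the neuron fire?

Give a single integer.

Answer: 2

Derivation:
t=0: input=1 -> V=6
t=1: input=2 -> V=15
t=2: input=1 -> V=15
t=3: input=2 -> V=21
t=4: input=1 -> V=18
t=5: input=2 -> V=0 FIRE
t=6: input=4 -> V=0 FIRE
t=7: input=2 -> V=12
t=8: input=1 -> V=13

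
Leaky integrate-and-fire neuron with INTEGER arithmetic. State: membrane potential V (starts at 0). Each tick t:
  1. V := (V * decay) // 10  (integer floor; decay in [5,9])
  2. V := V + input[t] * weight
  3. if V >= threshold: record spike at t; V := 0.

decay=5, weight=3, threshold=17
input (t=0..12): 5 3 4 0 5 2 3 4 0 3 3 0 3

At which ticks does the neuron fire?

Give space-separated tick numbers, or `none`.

t=0: input=5 -> V=15
t=1: input=3 -> V=16
t=2: input=4 -> V=0 FIRE
t=3: input=0 -> V=0
t=4: input=5 -> V=15
t=5: input=2 -> V=13
t=6: input=3 -> V=15
t=7: input=4 -> V=0 FIRE
t=8: input=0 -> V=0
t=9: input=3 -> V=9
t=10: input=3 -> V=13
t=11: input=0 -> V=6
t=12: input=3 -> V=12

Answer: 2 7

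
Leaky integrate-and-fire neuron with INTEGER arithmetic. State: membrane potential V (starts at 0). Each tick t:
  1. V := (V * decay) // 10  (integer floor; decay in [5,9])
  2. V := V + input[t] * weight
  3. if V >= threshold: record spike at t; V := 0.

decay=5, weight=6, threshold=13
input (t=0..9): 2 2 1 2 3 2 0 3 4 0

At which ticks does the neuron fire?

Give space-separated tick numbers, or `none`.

Answer: 1 3 4 7 8

Derivation:
t=0: input=2 -> V=12
t=1: input=2 -> V=0 FIRE
t=2: input=1 -> V=6
t=3: input=2 -> V=0 FIRE
t=4: input=3 -> V=0 FIRE
t=5: input=2 -> V=12
t=6: input=0 -> V=6
t=7: input=3 -> V=0 FIRE
t=8: input=4 -> V=0 FIRE
t=9: input=0 -> V=0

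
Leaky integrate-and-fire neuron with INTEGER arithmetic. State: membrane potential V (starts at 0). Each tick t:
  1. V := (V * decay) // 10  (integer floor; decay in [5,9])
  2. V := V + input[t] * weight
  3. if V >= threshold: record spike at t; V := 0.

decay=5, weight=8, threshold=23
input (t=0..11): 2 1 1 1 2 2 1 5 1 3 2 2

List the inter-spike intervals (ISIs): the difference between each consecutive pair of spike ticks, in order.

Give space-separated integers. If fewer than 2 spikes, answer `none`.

Answer: 3 2 2

Derivation:
t=0: input=2 -> V=16
t=1: input=1 -> V=16
t=2: input=1 -> V=16
t=3: input=1 -> V=16
t=4: input=2 -> V=0 FIRE
t=5: input=2 -> V=16
t=6: input=1 -> V=16
t=7: input=5 -> V=0 FIRE
t=8: input=1 -> V=8
t=9: input=3 -> V=0 FIRE
t=10: input=2 -> V=16
t=11: input=2 -> V=0 FIRE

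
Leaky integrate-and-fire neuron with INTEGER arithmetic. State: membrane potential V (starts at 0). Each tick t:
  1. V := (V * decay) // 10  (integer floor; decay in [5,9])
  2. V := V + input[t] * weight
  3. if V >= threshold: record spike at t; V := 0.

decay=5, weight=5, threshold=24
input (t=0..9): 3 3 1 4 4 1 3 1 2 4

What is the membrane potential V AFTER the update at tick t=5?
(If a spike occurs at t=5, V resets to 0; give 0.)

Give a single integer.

t=0: input=3 -> V=15
t=1: input=3 -> V=22
t=2: input=1 -> V=16
t=3: input=4 -> V=0 FIRE
t=4: input=4 -> V=20
t=5: input=1 -> V=15
t=6: input=3 -> V=22
t=7: input=1 -> V=16
t=8: input=2 -> V=18
t=9: input=4 -> V=0 FIRE

Answer: 15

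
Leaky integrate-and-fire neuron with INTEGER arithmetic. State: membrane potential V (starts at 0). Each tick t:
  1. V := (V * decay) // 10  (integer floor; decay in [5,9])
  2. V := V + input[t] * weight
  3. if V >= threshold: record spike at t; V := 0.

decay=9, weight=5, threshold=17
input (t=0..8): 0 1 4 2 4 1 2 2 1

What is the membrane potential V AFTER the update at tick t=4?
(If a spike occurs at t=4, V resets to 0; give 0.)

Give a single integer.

t=0: input=0 -> V=0
t=1: input=1 -> V=5
t=2: input=4 -> V=0 FIRE
t=3: input=2 -> V=10
t=4: input=4 -> V=0 FIRE
t=5: input=1 -> V=5
t=6: input=2 -> V=14
t=7: input=2 -> V=0 FIRE
t=8: input=1 -> V=5

Answer: 0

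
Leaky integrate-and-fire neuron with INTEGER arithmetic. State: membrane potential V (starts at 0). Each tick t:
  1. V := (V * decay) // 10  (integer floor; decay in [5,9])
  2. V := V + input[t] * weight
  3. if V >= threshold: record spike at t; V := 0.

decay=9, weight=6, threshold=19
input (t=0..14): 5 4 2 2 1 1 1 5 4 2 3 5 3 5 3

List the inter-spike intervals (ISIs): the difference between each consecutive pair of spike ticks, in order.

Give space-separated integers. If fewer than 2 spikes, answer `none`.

Answer: 1 2 4 1 2 1 2

Derivation:
t=0: input=5 -> V=0 FIRE
t=1: input=4 -> V=0 FIRE
t=2: input=2 -> V=12
t=3: input=2 -> V=0 FIRE
t=4: input=1 -> V=6
t=5: input=1 -> V=11
t=6: input=1 -> V=15
t=7: input=5 -> V=0 FIRE
t=8: input=4 -> V=0 FIRE
t=9: input=2 -> V=12
t=10: input=3 -> V=0 FIRE
t=11: input=5 -> V=0 FIRE
t=12: input=3 -> V=18
t=13: input=5 -> V=0 FIRE
t=14: input=3 -> V=18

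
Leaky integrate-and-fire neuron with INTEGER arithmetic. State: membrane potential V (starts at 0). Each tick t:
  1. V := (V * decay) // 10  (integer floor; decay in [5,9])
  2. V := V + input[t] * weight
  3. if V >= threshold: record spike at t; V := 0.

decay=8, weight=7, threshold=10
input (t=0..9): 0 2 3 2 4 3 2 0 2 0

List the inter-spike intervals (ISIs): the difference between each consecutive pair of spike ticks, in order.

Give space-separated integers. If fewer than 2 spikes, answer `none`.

Answer: 1 1 1 1 1 2

Derivation:
t=0: input=0 -> V=0
t=1: input=2 -> V=0 FIRE
t=2: input=3 -> V=0 FIRE
t=3: input=2 -> V=0 FIRE
t=4: input=4 -> V=0 FIRE
t=5: input=3 -> V=0 FIRE
t=6: input=2 -> V=0 FIRE
t=7: input=0 -> V=0
t=8: input=2 -> V=0 FIRE
t=9: input=0 -> V=0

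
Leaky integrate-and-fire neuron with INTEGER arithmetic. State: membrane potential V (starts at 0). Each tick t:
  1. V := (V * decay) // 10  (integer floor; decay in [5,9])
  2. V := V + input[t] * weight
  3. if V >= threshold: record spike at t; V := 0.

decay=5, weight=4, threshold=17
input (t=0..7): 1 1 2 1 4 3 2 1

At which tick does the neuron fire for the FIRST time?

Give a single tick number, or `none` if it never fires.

Answer: 4

Derivation:
t=0: input=1 -> V=4
t=1: input=1 -> V=6
t=2: input=2 -> V=11
t=3: input=1 -> V=9
t=4: input=4 -> V=0 FIRE
t=5: input=3 -> V=12
t=6: input=2 -> V=14
t=7: input=1 -> V=11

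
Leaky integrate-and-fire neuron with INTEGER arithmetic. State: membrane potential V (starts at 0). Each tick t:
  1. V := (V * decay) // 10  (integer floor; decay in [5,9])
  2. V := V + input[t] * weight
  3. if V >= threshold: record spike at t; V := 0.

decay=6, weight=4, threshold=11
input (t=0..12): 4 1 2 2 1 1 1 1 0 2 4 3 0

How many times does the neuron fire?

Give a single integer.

t=0: input=4 -> V=0 FIRE
t=1: input=1 -> V=4
t=2: input=2 -> V=10
t=3: input=2 -> V=0 FIRE
t=4: input=1 -> V=4
t=5: input=1 -> V=6
t=6: input=1 -> V=7
t=7: input=1 -> V=8
t=8: input=0 -> V=4
t=9: input=2 -> V=10
t=10: input=4 -> V=0 FIRE
t=11: input=3 -> V=0 FIRE
t=12: input=0 -> V=0

Answer: 4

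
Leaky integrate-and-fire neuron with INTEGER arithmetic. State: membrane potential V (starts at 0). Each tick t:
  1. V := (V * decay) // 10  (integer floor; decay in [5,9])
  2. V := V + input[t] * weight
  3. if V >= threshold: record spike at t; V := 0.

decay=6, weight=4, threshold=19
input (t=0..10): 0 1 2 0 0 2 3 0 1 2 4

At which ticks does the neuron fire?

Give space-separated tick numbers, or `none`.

Answer: 10

Derivation:
t=0: input=0 -> V=0
t=1: input=1 -> V=4
t=2: input=2 -> V=10
t=3: input=0 -> V=6
t=4: input=0 -> V=3
t=5: input=2 -> V=9
t=6: input=3 -> V=17
t=7: input=0 -> V=10
t=8: input=1 -> V=10
t=9: input=2 -> V=14
t=10: input=4 -> V=0 FIRE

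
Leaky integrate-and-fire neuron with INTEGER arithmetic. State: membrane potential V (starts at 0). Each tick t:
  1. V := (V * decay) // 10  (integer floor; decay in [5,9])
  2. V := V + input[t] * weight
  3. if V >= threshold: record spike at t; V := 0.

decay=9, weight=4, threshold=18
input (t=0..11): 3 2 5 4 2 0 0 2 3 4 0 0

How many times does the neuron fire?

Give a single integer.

Answer: 4

Derivation:
t=0: input=3 -> V=12
t=1: input=2 -> V=0 FIRE
t=2: input=5 -> V=0 FIRE
t=3: input=4 -> V=16
t=4: input=2 -> V=0 FIRE
t=5: input=0 -> V=0
t=6: input=0 -> V=0
t=7: input=2 -> V=8
t=8: input=3 -> V=0 FIRE
t=9: input=4 -> V=16
t=10: input=0 -> V=14
t=11: input=0 -> V=12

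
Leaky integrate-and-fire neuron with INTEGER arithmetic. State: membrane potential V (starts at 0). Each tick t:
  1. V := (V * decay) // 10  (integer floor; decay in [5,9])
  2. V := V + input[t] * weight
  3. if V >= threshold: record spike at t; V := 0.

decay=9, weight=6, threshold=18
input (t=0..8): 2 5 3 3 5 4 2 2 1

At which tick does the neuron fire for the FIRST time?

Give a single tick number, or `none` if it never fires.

t=0: input=2 -> V=12
t=1: input=5 -> V=0 FIRE
t=2: input=3 -> V=0 FIRE
t=3: input=3 -> V=0 FIRE
t=4: input=5 -> V=0 FIRE
t=5: input=4 -> V=0 FIRE
t=6: input=2 -> V=12
t=7: input=2 -> V=0 FIRE
t=8: input=1 -> V=6

Answer: 1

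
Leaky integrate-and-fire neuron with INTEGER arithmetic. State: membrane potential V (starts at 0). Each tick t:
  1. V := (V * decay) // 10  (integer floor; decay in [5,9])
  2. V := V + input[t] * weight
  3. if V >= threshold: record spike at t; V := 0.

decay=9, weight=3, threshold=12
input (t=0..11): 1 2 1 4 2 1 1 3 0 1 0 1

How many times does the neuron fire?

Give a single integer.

Answer: 2

Derivation:
t=0: input=1 -> V=3
t=1: input=2 -> V=8
t=2: input=1 -> V=10
t=3: input=4 -> V=0 FIRE
t=4: input=2 -> V=6
t=5: input=1 -> V=8
t=6: input=1 -> V=10
t=7: input=3 -> V=0 FIRE
t=8: input=0 -> V=0
t=9: input=1 -> V=3
t=10: input=0 -> V=2
t=11: input=1 -> V=4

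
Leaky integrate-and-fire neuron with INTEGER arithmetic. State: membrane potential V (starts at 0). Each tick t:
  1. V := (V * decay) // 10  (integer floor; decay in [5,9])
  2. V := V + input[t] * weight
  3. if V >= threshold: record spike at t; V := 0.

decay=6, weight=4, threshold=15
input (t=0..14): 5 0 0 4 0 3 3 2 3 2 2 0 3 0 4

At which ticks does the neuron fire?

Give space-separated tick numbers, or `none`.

t=0: input=5 -> V=0 FIRE
t=1: input=0 -> V=0
t=2: input=0 -> V=0
t=3: input=4 -> V=0 FIRE
t=4: input=0 -> V=0
t=5: input=3 -> V=12
t=6: input=3 -> V=0 FIRE
t=7: input=2 -> V=8
t=8: input=3 -> V=0 FIRE
t=9: input=2 -> V=8
t=10: input=2 -> V=12
t=11: input=0 -> V=7
t=12: input=3 -> V=0 FIRE
t=13: input=0 -> V=0
t=14: input=4 -> V=0 FIRE

Answer: 0 3 6 8 12 14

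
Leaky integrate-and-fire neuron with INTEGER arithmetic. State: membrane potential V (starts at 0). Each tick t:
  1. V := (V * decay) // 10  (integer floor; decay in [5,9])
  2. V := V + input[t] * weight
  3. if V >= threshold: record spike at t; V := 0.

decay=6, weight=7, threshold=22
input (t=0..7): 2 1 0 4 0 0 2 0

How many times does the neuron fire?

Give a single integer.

Answer: 1

Derivation:
t=0: input=2 -> V=14
t=1: input=1 -> V=15
t=2: input=0 -> V=9
t=3: input=4 -> V=0 FIRE
t=4: input=0 -> V=0
t=5: input=0 -> V=0
t=6: input=2 -> V=14
t=7: input=0 -> V=8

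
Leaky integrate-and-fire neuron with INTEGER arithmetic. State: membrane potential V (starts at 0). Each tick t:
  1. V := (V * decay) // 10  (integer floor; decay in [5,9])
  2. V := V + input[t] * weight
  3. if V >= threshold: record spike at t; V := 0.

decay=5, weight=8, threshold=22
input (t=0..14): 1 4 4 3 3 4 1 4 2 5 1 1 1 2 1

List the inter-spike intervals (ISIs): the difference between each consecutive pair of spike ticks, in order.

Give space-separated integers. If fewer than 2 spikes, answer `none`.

Answer: 1 1 1 1 2 2 4

Derivation:
t=0: input=1 -> V=8
t=1: input=4 -> V=0 FIRE
t=2: input=4 -> V=0 FIRE
t=3: input=3 -> V=0 FIRE
t=4: input=3 -> V=0 FIRE
t=5: input=4 -> V=0 FIRE
t=6: input=1 -> V=8
t=7: input=4 -> V=0 FIRE
t=8: input=2 -> V=16
t=9: input=5 -> V=0 FIRE
t=10: input=1 -> V=8
t=11: input=1 -> V=12
t=12: input=1 -> V=14
t=13: input=2 -> V=0 FIRE
t=14: input=1 -> V=8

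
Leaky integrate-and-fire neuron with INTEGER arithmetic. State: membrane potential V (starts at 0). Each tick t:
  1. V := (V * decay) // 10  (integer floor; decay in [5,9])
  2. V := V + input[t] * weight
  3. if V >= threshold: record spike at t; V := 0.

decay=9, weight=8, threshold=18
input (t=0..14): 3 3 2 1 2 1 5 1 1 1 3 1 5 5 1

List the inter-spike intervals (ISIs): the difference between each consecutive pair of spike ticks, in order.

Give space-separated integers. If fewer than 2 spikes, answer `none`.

t=0: input=3 -> V=0 FIRE
t=1: input=3 -> V=0 FIRE
t=2: input=2 -> V=16
t=3: input=1 -> V=0 FIRE
t=4: input=2 -> V=16
t=5: input=1 -> V=0 FIRE
t=6: input=5 -> V=0 FIRE
t=7: input=1 -> V=8
t=8: input=1 -> V=15
t=9: input=1 -> V=0 FIRE
t=10: input=3 -> V=0 FIRE
t=11: input=1 -> V=8
t=12: input=5 -> V=0 FIRE
t=13: input=5 -> V=0 FIRE
t=14: input=1 -> V=8

Answer: 1 2 2 1 3 1 2 1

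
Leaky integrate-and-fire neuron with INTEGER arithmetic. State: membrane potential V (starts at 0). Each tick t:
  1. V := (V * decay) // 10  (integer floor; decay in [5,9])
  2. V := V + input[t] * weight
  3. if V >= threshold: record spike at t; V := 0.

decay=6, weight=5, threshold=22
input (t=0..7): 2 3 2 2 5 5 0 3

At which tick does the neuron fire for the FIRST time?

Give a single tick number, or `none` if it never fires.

t=0: input=2 -> V=10
t=1: input=3 -> V=21
t=2: input=2 -> V=0 FIRE
t=3: input=2 -> V=10
t=4: input=5 -> V=0 FIRE
t=5: input=5 -> V=0 FIRE
t=6: input=0 -> V=0
t=7: input=3 -> V=15

Answer: 2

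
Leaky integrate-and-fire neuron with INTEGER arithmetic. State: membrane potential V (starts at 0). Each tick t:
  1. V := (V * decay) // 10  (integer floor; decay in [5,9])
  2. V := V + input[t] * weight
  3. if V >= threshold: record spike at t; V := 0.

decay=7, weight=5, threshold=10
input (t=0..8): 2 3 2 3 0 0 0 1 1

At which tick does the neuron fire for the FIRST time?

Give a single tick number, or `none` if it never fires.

t=0: input=2 -> V=0 FIRE
t=1: input=3 -> V=0 FIRE
t=2: input=2 -> V=0 FIRE
t=3: input=3 -> V=0 FIRE
t=4: input=0 -> V=0
t=5: input=0 -> V=0
t=6: input=0 -> V=0
t=7: input=1 -> V=5
t=8: input=1 -> V=8

Answer: 0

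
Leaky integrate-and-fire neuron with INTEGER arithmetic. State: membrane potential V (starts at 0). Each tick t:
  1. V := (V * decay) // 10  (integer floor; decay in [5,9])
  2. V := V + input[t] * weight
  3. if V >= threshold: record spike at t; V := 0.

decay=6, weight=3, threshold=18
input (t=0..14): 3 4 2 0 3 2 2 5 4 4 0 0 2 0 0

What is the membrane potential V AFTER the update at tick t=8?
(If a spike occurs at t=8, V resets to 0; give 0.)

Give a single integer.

t=0: input=3 -> V=9
t=1: input=4 -> V=17
t=2: input=2 -> V=16
t=3: input=0 -> V=9
t=4: input=3 -> V=14
t=5: input=2 -> V=14
t=6: input=2 -> V=14
t=7: input=5 -> V=0 FIRE
t=8: input=4 -> V=12
t=9: input=4 -> V=0 FIRE
t=10: input=0 -> V=0
t=11: input=0 -> V=0
t=12: input=2 -> V=6
t=13: input=0 -> V=3
t=14: input=0 -> V=1

Answer: 12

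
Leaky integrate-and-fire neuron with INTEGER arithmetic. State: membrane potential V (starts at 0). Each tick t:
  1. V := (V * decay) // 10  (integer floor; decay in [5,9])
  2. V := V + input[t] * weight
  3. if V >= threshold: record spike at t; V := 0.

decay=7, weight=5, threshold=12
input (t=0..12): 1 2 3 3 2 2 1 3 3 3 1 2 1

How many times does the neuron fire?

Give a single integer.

t=0: input=1 -> V=5
t=1: input=2 -> V=0 FIRE
t=2: input=3 -> V=0 FIRE
t=3: input=3 -> V=0 FIRE
t=4: input=2 -> V=10
t=5: input=2 -> V=0 FIRE
t=6: input=1 -> V=5
t=7: input=3 -> V=0 FIRE
t=8: input=3 -> V=0 FIRE
t=9: input=3 -> V=0 FIRE
t=10: input=1 -> V=5
t=11: input=2 -> V=0 FIRE
t=12: input=1 -> V=5

Answer: 8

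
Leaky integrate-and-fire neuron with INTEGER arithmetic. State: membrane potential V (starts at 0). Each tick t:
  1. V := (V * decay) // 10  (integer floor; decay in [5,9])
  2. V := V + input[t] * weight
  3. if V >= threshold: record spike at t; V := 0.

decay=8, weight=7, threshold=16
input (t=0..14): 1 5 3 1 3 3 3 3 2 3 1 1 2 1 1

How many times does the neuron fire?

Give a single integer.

Answer: 8

Derivation:
t=0: input=1 -> V=7
t=1: input=5 -> V=0 FIRE
t=2: input=3 -> V=0 FIRE
t=3: input=1 -> V=7
t=4: input=3 -> V=0 FIRE
t=5: input=3 -> V=0 FIRE
t=6: input=3 -> V=0 FIRE
t=7: input=3 -> V=0 FIRE
t=8: input=2 -> V=14
t=9: input=3 -> V=0 FIRE
t=10: input=1 -> V=7
t=11: input=1 -> V=12
t=12: input=2 -> V=0 FIRE
t=13: input=1 -> V=7
t=14: input=1 -> V=12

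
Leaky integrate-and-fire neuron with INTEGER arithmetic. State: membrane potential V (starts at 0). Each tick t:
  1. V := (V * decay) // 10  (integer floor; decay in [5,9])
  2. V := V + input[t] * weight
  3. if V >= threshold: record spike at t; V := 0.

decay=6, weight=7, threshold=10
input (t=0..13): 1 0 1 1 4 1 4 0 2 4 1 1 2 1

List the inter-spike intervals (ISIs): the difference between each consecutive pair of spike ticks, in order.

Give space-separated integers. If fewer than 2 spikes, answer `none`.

t=0: input=1 -> V=7
t=1: input=0 -> V=4
t=2: input=1 -> V=9
t=3: input=1 -> V=0 FIRE
t=4: input=4 -> V=0 FIRE
t=5: input=1 -> V=7
t=6: input=4 -> V=0 FIRE
t=7: input=0 -> V=0
t=8: input=2 -> V=0 FIRE
t=9: input=4 -> V=0 FIRE
t=10: input=1 -> V=7
t=11: input=1 -> V=0 FIRE
t=12: input=2 -> V=0 FIRE
t=13: input=1 -> V=7

Answer: 1 2 2 1 2 1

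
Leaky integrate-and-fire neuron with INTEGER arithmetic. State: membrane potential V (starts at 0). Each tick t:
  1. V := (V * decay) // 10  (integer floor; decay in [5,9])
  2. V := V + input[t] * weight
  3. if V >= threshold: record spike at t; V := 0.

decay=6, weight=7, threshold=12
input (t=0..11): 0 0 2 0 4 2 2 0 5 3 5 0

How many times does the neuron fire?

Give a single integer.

Answer: 7

Derivation:
t=0: input=0 -> V=0
t=1: input=0 -> V=0
t=2: input=2 -> V=0 FIRE
t=3: input=0 -> V=0
t=4: input=4 -> V=0 FIRE
t=5: input=2 -> V=0 FIRE
t=6: input=2 -> V=0 FIRE
t=7: input=0 -> V=0
t=8: input=5 -> V=0 FIRE
t=9: input=3 -> V=0 FIRE
t=10: input=5 -> V=0 FIRE
t=11: input=0 -> V=0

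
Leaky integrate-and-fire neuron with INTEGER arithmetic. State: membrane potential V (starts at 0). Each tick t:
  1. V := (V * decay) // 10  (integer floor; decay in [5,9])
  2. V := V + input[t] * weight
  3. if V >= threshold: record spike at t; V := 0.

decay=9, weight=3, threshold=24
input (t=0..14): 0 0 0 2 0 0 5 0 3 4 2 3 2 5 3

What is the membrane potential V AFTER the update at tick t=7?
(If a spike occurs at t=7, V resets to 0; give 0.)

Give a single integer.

Answer: 16

Derivation:
t=0: input=0 -> V=0
t=1: input=0 -> V=0
t=2: input=0 -> V=0
t=3: input=2 -> V=6
t=4: input=0 -> V=5
t=5: input=0 -> V=4
t=6: input=5 -> V=18
t=7: input=0 -> V=16
t=8: input=3 -> V=23
t=9: input=4 -> V=0 FIRE
t=10: input=2 -> V=6
t=11: input=3 -> V=14
t=12: input=2 -> V=18
t=13: input=5 -> V=0 FIRE
t=14: input=3 -> V=9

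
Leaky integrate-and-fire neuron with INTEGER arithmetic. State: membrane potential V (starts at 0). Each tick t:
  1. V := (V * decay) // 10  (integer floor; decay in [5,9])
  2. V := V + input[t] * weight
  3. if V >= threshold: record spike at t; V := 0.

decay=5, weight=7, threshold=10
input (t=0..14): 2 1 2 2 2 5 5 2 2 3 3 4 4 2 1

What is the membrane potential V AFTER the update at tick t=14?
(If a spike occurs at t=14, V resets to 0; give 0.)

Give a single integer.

Answer: 7

Derivation:
t=0: input=2 -> V=0 FIRE
t=1: input=1 -> V=7
t=2: input=2 -> V=0 FIRE
t=3: input=2 -> V=0 FIRE
t=4: input=2 -> V=0 FIRE
t=5: input=5 -> V=0 FIRE
t=6: input=5 -> V=0 FIRE
t=7: input=2 -> V=0 FIRE
t=8: input=2 -> V=0 FIRE
t=9: input=3 -> V=0 FIRE
t=10: input=3 -> V=0 FIRE
t=11: input=4 -> V=0 FIRE
t=12: input=4 -> V=0 FIRE
t=13: input=2 -> V=0 FIRE
t=14: input=1 -> V=7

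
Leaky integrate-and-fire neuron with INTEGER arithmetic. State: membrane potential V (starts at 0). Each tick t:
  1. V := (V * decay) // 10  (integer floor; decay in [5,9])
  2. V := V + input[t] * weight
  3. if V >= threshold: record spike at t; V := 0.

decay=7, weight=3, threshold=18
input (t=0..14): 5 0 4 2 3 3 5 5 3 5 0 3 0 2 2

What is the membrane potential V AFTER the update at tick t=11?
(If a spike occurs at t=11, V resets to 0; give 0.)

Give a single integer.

t=0: input=5 -> V=15
t=1: input=0 -> V=10
t=2: input=4 -> V=0 FIRE
t=3: input=2 -> V=6
t=4: input=3 -> V=13
t=5: input=3 -> V=0 FIRE
t=6: input=5 -> V=15
t=7: input=5 -> V=0 FIRE
t=8: input=3 -> V=9
t=9: input=5 -> V=0 FIRE
t=10: input=0 -> V=0
t=11: input=3 -> V=9
t=12: input=0 -> V=6
t=13: input=2 -> V=10
t=14: input=2 -> V=13

Answer: 9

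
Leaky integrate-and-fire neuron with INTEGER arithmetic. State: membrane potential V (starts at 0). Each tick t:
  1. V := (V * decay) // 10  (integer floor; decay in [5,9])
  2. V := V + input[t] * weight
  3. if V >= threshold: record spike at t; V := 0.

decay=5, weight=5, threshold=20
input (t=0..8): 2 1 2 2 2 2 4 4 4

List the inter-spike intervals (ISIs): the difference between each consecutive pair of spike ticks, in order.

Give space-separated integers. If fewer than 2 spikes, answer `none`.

t=0: input=2 -> V=10
t=1: input=1 -> V=10
t=2: input=2 -> V=15
t=3: input=2 -> V=17
t=4: input=2 -> V=18
t=5: input=2 -> V=19
t=6: input=4 -> V=0 FIRE
t=7: input=4 -> V=0 FIRE
t=8: input=4 -> V=0 FIRE

Answer: 1 1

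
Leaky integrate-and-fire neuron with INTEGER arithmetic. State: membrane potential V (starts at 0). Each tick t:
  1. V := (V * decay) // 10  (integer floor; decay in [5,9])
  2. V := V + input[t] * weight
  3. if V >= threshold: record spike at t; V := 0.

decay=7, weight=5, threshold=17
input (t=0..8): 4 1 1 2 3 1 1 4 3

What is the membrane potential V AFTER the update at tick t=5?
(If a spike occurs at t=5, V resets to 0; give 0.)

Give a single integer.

t=0: input=4 -> V=0 FIRE
t=1: input=1 -> V=5
t=2: input=1 -> V=8
t=3: input=2 -> V=15
t=4: input=3 -> V=0 FIRE
t=5: input=1 -> V=5
t=6: input=1 -> V=8
t=7: input=4 -> V=0 FIRE
t=8: input=3 -> V=15

Answer: 5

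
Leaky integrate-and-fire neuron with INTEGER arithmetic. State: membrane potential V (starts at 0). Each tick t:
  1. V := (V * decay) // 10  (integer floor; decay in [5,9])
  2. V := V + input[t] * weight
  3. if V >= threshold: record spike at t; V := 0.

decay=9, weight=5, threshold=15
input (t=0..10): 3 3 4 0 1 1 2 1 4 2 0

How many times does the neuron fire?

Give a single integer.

Answer: 5

Derivation:
t=0: input=3 -> V=0 FIRE
t=1: input=3 -> V=0 FIRE
t=2: input=4 -> V=0 FIRE
t=3: input=0 -> V=0
t=4: input=1 -> V=5
t=5: input=1 -> V=9
t=6: input=2 -> V=0 FIRE
t=7: input=1 -> V=5
t=8: input=4 -> V=0 FIRE
t=9: input=2 -> V=10
t=10: input=0 -> V=9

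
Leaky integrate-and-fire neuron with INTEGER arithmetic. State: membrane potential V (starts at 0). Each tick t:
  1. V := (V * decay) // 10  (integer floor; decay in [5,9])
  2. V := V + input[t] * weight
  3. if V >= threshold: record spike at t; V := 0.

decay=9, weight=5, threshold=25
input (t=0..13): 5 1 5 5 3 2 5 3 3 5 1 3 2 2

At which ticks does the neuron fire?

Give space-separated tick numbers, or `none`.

Answer: 0 2 3 6 8 9 12

Derivation:
t=0: input=5 -> V=0 FIRE
t=1: input=1 -> V=5
t=2: input=5 -> V=0 FIRE
t=3: input=5 -> V=0 FIRE
t=4: input=3 -> V=15
t=5: input=2 -> V=23
t=6: input=5 -> V=0 FIRE
t=7: input=3 -> V=15
t=8: input=3 -> V=0 FIRE
t=9: input=5 -> V=0 FIRE
t=10: input=1 -> V=5
t=11: input=3 -> V=19
t=12: input=2 -> V=0 FIRE
t=13: input=2 -> V=10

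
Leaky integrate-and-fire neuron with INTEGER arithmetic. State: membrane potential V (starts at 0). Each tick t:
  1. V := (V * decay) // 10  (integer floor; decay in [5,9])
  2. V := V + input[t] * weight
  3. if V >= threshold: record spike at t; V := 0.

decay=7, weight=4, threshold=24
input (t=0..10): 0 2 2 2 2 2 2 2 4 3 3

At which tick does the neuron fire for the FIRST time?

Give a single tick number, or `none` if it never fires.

Answer: 8

Derivation:
t=0: input=0 -> V=0
t=1: input=2 -> V=8
t=2: input=2 -> V=13
t=3: input=2 -> V=17
t=4: input=2 -> V=19
t=5: input=2 -> V=21
t=6: input=2 -> V=22
t=7: input=2 -> V=23
t=8: input=4 -> V=0 FIRE
t=9: input=3 -> V=12
t=10: input=3 -> V=20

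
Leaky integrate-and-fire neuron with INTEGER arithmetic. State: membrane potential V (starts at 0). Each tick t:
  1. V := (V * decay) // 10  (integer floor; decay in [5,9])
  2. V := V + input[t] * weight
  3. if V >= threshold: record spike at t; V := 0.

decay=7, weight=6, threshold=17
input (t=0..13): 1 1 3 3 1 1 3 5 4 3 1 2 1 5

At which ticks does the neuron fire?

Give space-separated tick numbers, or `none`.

Answer: 2 3 6 7 8 9 12 13

Derivation:
t=0: input=1 -> V=6
t=1: input=1 -> V=10
t=2: input=3 -> V=0 FIRE
t=3: input=3 -> V=0 FIRE
t=4: input=1 -> V=6
t=5: input=1 -> V=10
t=6: input=3 -> V=0 FIRE
t=7: input=5 -> V=0 FIRE
t=8: input=4 -> V=0 FIRE
t=9: input=3 -> V=0 FIRE
t=10: input=1 -> V=6
t=11: input=2 -> V=16
t=12: input=1 -> V=0 FIRE
t=13: input=5 -> V=0 FIRE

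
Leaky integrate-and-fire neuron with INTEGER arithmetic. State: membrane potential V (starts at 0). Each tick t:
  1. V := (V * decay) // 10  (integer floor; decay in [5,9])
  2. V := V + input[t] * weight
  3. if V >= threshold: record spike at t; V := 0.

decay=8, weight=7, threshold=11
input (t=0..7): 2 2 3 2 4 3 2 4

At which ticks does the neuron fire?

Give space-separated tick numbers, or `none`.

t=0: input=2 -> V=0 FIRE
t=1: input=2 -> V=0 FIRE
t=2: input=3 -> V=0 FIRE
t=3: input=2 -> V=0 FIRE
t=4: input=4 -> V=0 FIRE
t=5: input=3 -> V=0 FIRE
t=6: input=2 -> V=0 FIRE
t=7: input=4 -> V=0 FIRE

Answer: 0 1 2 3 4 5 6 7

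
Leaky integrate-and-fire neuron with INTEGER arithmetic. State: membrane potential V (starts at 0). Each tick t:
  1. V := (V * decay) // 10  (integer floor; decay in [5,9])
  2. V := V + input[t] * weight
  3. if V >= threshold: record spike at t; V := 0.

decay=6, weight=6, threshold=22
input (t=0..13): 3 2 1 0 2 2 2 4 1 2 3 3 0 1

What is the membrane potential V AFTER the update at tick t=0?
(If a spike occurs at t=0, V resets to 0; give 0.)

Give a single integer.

Answer: 18

Derivation:
t=0: input=3 -> V=18
t=1: input=2 -> V=0 FIRE
t=2: input=1 -> V=6
t=3: input=0 -> V=3
t=4: input=2 -> V=13
t=5: input=2 -> V=19
t=6: input=2 -> V=0 FIRE
t=7: input=4 -> V=0 FIRE
t=8: input=1 -> V=6
t=9: input=2 -> V=15
t=10: input=3 -> V=0 FIRE
t=11: input=3 -> V=18
t=12: input=0 -> V=10
t=13: input=1 -> V=12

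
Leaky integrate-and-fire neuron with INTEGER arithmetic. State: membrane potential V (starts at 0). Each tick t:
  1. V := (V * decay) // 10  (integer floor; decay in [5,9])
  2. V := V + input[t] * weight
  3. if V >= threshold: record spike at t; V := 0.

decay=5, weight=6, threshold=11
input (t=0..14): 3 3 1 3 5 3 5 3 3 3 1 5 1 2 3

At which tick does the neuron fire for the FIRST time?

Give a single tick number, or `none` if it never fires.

t=0: input=3 -> V=0 FIRE
t=1: input=3 -> V=0 FIRE
t=2: input=1 -> V=6
t=3: input=3 -> V=0 FIRE
t=4: input=5 -> V=0 FIRE
t=5: input=3 -> V=0 FIRE
t=6: input=5 -> V=0 FIRE
t=7: input=3 -> V=0 FIRE
t=8: input=3 -> V=0 FIRE
t=9: input=3 -> V=0 FIRE
t=10: input=1 -> V=6
t=11: input=5 -> V=0 FIRE
t=12: input=1 -> V=6
t=13: input=2 -> V=0 FIRE
t=14: input=3 -> V=0 FIRE

Answer: 0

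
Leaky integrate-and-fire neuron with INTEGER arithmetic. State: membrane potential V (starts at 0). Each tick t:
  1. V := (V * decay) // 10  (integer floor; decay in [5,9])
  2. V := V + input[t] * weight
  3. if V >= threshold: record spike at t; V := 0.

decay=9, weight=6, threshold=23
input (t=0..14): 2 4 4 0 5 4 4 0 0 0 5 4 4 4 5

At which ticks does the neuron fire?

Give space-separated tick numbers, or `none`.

Answer: 1 2 4 5 6 10 11 12 13 14

Derivation:
t=0: input=2 -> V=12
t=1: input=4 -> V=0 FIRE
t=2: input=4 -> V=0 FIRE
t=3: input=0 -> V=0
t=4: input=5 -> V=0 FIRE
t=5: input=4 -> V=0 FIRE
t=6: input=4 -> V=0 FIRE
t=7: input=0 -> V=0
t=8: input=0 -> V=0
t=9: input=0 -> V=0
t=10: input=5 -> V=0 FIRE
t=11: input=4 -> V=0 FIRE
t=12: input=4 -> V=0 FIRE
t=13: input=4 -> V=0 FIRE
t=14: input=5 -> V=0 FIRE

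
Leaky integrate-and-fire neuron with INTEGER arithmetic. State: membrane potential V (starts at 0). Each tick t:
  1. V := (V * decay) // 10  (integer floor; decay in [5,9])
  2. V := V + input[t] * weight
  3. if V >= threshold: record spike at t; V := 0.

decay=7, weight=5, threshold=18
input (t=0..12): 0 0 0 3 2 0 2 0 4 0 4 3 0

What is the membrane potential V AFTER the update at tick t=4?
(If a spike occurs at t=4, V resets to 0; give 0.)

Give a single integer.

t=0: input=0 -> V=0
t=1: input=0 -> V=0
t=2: input=0 -> V=0
t=3: input=3 -> V=15
t=4: input=2 -> V=0 FIRE
t=5: input=0 -> V=0
t=6: input=2 -> V=10
t=7: input=0 -> V=7
t=8: input=4 -> V=0 FIRE
t=9: input=0 -> V=0
t=10: input=4 -> V=0 FIRE
t=11: input=3 -> V=15
t=12: input=0 -> V=10

Answer: 0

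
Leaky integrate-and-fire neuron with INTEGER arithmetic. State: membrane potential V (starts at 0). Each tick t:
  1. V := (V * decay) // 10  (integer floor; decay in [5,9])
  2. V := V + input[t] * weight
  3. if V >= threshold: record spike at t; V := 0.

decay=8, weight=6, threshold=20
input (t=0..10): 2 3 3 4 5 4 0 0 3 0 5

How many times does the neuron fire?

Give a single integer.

Answer: 5

Derivation:
t=0: input=2 -> V=12
t=1: input=3 -> V=0 FIRE
t=2: input=3 -> V=18
t=3: input=4 -> V=0 FIRE
t=4: input=5 -> V=0 FIRE
t=5: input=4 -> V=0 FIRE
t=6: input=0 -> V=0
t=7: input=0 -> V=0
t=8: input=3 -> V=18
t=9: input=0 -> V=14
t=10: input=5 -> V=0 FIRE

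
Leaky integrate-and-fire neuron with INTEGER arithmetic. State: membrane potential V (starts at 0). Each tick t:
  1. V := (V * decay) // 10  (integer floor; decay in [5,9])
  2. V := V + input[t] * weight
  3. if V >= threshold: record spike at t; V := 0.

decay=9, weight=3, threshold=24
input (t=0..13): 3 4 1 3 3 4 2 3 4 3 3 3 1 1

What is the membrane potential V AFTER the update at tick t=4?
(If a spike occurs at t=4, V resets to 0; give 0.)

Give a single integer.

Answer: 9

Derivation:
t=0: input=3 -> V=9
t=1: input=4 -> V=20
t=2: input=1 -> V=21
t=3: input=3 -> V=0 FIRE
t=4: input=3 -> V=9
t=5: input=4 -> V=20
t=6: input=2 -> V=0 FIRE
t=7: input=3 -> V=9
t=8: input=4 -> V=20
t=9: input=3 -> V=0 FIRE
t=10: input=3 -> V=9
t=11: input=3 -> V=17
t=12: input=1 -> V=18
t=13: input=1 -> V=19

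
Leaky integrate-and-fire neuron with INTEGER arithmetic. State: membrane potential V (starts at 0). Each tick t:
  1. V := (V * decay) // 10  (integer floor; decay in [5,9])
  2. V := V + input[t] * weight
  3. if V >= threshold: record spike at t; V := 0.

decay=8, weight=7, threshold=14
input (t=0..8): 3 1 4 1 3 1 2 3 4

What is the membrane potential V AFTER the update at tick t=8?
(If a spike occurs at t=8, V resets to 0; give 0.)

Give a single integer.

Answer: 0

Derivation:
t=0: input=3 -> V=0 FIRE
t=1: input=1 -> V=7
t=2: input=4 -> V=0 FIRE
t=3: input=1 -> V=7
t=4: input=3 -> V=0 FIRE
t=5: input=1 -> V=7
t=6: input=2 -> V=0 FIRE
t=7: input=3 -> V=0 FIRE
t=8: input=4 -> V=0 FIRE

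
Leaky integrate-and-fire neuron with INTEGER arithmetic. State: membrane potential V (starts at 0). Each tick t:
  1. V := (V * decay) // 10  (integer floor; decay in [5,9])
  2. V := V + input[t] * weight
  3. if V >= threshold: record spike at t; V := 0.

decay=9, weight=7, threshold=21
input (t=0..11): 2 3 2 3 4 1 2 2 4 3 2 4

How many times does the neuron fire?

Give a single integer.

t=0: input=2 -> V=14
t=1: input=3 -> V=0 FIRE
t=2: input=2 -> V=14
t=3: input=3 -> V=0 FIRE
t=4: input=4 -> V=0 FIRE
t=5: input=1 -> V=7
t=6: input=2 -> V=20
t=7: input=2 -> V=0 FIRE
t=8: input=4 -> V=0 FIRE
t=9: input=3 -> V=0 FIRE
t=10: input=2 -> V=14
t=11: input=4 -> V=0 FIRE

Answer: 7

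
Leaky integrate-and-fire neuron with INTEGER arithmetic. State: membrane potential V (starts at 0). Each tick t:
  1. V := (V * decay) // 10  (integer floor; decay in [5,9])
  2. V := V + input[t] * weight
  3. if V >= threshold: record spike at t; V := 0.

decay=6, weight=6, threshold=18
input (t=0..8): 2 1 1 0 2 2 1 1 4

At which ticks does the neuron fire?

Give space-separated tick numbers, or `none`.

t=0: input=2 -> V=12
t=1: input=1 -> V=13
t=2: input=1 -> V=13
t=3: input=0 -> V=7
t=4: input=2 -> V=16
t=5: input=2 -> V=0 FIRE
t=6: input=1 -> V=6
t=7: input=1 -> V=9
t=8: input=4 -> V=0 FIRE

Answer: 5 8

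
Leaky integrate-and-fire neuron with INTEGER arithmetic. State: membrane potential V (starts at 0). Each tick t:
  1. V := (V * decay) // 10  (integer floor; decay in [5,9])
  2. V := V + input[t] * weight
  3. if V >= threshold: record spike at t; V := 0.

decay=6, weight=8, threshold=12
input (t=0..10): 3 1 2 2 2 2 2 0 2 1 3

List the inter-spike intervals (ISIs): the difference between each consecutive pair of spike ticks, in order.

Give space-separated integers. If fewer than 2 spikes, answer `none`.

Answer: 2 1 1 1 1 2 2

Derivation:
t=0: input=3 -> V=0 FIRE
t=1: input=1 -> V=8
t=2: input=2 -> V=0 FIRE
t=3: input=2 -> V=0 FIRE
t=4: input=2 -> V=0 FIRE
t=5: input=2 -> V=0 FIRE
t=6: input=2 -> V=0 FIRE
t=7: input=0 -> V=0
t=8: input=2 -> V=0 FIRE
t=9: input=1 -> V=8
t=10: input=3 -> V=0 FIRE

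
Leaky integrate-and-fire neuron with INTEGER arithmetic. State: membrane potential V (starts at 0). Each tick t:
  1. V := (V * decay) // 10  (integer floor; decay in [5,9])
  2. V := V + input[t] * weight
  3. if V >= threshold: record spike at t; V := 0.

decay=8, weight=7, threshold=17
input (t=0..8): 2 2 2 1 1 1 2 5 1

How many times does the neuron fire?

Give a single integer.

Answer: 4

Derivation:
t=0: input=2 -> V=14
t=1: input=2 -> V=0 FIRE
t=2: input=2 -> V=14
t=3: input=1 -> V=0 FIRE
t=4: input=1 -> V=7
t=5: input=1 -> V=12
t=6: input=2 -> V=0 FIRE
t=7: input=5 -> V=0 FIRE
t=8: input=1 -> V=7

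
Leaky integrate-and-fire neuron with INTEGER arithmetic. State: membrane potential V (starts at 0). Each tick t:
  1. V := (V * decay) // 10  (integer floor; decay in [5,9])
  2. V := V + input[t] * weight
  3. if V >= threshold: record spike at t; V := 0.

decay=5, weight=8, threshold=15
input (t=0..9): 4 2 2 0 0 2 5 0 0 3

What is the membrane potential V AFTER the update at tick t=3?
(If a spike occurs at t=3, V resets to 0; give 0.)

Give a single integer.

t=0: input=4 -> V=0 FIRE
t=1: input=2 -> V=0 FIRE
t=2: input=2 -> V=0 FIRE
t=3: input=0 -> V=0
t=4: input=0 -> V=0
t=5: input=2 -> V=0 FIRE
t=6: input=5 -> V=0 FIRE
t=7: input=0 -> V=0
t=8: input=0 -> V=0
t=9: input=3 -> V=0 FIRE

Answer: 0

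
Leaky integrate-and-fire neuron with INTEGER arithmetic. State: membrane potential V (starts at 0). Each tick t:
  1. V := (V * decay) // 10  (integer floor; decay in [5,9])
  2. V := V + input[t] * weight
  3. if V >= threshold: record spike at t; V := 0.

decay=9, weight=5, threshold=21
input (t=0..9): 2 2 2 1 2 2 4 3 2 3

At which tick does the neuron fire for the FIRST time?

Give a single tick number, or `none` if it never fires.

Answer: 2

Derivation:
t=0: input=2 -> V=10
t=1: input=2 -> V=19
t=2: input=2 -> V=0 FIRE
t=3: input=1 -> V=5
t=4: input=2 -> V=14
t=5: input=2 -> V=0 FIRE
t=6: input=4 -> V=20
t=7: input=3 -> V=0 FIRE
t=8: input=2 -> V=10
t=9: input=3 -> V=0 FIRE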